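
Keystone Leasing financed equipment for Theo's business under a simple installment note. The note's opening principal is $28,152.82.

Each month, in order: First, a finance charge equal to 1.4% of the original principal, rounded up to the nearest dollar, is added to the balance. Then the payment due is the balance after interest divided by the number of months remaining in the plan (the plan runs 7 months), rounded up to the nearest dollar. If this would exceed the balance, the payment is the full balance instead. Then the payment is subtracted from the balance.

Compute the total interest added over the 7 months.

# | Opening | Interest | Payment | End bal
1 | $28,152.82 | $395.00 | $4,079.00 | $24,468.82
2 | $24,468.82 | $395.00 | $4,144.00 | $20,719.82
3 | $20,719.82 | $395.00 | $4,223.00 | $16,891.82
4 | $16,891.82 | $395.00 | $4,322.00 | $12,964.82
5 | $12,964.82 | $395.00 | $4,454.00 | $8,905.82
6 | $8,905.82 | $395.00 | $4,651.00 | $4,649.82
7 | $4,649.82 | $395.00 | $5,044.82 | $0.00
Total interest: $395.00 + $395.00 + $395.00 + $395.00 + $395.00 + $395.00 + $395.00 = $2,765.00

$2,765.00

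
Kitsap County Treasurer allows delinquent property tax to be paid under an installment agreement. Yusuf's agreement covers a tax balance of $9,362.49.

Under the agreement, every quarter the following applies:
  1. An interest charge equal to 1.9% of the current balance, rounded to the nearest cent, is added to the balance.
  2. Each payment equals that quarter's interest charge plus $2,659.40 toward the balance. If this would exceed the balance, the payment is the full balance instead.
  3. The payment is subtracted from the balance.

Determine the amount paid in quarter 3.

$2,736.23

Quarter 1: $9,362.49 +$177.89 interest = $9,540.38; pay $2,837.29 → $6,703.09
Quarter 2: $6,703.09 +$127.36 interest = $6,830.45; pay $2,786.76 → $4,043.69
Quarter 3: $4,043.69 +$76.83 interest = $4,120.52; pay $2,736.23 → $1,384.29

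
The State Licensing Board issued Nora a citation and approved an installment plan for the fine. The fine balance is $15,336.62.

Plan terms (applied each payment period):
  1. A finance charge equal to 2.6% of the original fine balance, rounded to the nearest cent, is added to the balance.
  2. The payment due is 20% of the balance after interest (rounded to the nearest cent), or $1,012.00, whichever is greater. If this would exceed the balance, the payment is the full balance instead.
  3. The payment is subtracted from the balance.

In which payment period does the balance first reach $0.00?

15

# | Opening | Interest | Payment | End bal
1 | $15,336.62 | $398.75 | $3,147.07 | $12,588.30
2 | $12,588.30 | $398.75 | $2,597.41 | $10,389.64
3 | $10,389.64 | $398.75 | $2,157.68 | $8,630.71
4 | $8,630.71 | $398.75 | $1,805.89 | $7,223.57
5 | $7,223.57 | $398.75 | $1,524.46 | $6,097.86
6 | $6,097.86 | $398.75 | $1,299.32 | $5,197.29
7 | $5,197.29 | $398.75 | $1,119.21 | $4,476.83
8 | $4,476.83 | $398.75 | $1,012.00 | $3,863.58
9 | $3,863.58 | $398.75 | $1,012.00 | $3,250.33
10 | $3,250.33 | $398.75 | $1,012.00 | $2,637.08
11 | $2,637.08 | $398.75 | $1,012.00 | $2,023.83
12 | $2,023.83 | $398.75 | $1,012.00 | $1,410.58
13 | $1,410.58 | $398.75 | $1,012.00 | $797.33
14 | $797.33 | $398.75 | $1,012.00 | $184.08
15 | $184.08 | $398.75 | $582.83 | $0.00
Balance reaches $0.00 in payment period 15.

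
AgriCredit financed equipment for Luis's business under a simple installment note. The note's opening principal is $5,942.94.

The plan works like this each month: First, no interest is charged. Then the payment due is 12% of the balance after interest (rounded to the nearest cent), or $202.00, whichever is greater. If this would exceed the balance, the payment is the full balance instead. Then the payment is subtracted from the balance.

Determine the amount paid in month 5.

$427.68

# | Opening | Payment | End bal
1 | $5,942.94 | $713.15 | $5,229.79
2 | $5,229.79 | $627.57 | $4,602.22
3 | $4,602.22 | $552.27 | $4,049.95
4 | $4,049.95 | $485.99 | $3,563.96
5 | $3,563.96 | $427.68 | $3,136.28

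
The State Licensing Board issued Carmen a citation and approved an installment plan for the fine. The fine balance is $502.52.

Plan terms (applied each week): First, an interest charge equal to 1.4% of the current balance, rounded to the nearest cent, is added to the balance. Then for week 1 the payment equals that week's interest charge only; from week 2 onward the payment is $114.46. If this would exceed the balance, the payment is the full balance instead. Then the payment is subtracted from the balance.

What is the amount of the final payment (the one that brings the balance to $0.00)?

$64.61

Week 1: opening $502.52; interest $7.04 → $509.56; payment $7.04; balance $502.52
Week 2: opening $502.52; interest $7.04 → $509.56; payment $114.46; balance $395.10
Week 3: opening $395.10; interest $5.53 → $400.63; payment $114.46; balance $286.17
Week 4: opening $286.17; interest $4.01 → $290.18; payment $114.46; balance $175.72
Week 5: opening $175.72; interest $2.46 → $178.18; payment $114.46; balance $63.72
Week 6: opening $63.72; interest $0.89 → $64.61; payment $64.61; balance $0.00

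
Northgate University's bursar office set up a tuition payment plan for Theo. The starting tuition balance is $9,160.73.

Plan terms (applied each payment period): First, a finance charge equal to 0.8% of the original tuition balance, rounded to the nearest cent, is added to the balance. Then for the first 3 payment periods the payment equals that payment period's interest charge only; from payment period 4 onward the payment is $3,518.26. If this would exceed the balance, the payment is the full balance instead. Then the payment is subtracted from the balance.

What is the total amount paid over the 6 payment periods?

# | Opening | Interest | Payment | End bal
1 | $9,160.73 | $73.29 | $73.29 | $9,160.73
2 | $9,160.73 | $73.29 | $73.29 | $9,160.73
3 | $9,160.73 | $73.29 | $73.29 | $9,160.73
4 | $9,160.73 | $73.29 | $3,518.26 | $5,715.76
5 | $5,715.76 | $73.29 | $3,518.26 | $2,270.79
6 | $2,270.79 | $73.29 | $2,344.08 | $0.00
Total paid: $9,600.47

$9,600.47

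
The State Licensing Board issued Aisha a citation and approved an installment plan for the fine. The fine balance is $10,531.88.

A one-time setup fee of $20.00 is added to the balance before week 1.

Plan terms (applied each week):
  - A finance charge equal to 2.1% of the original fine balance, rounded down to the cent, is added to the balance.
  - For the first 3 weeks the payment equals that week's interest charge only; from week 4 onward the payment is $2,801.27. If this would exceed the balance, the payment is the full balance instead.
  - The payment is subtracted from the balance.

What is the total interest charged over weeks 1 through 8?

Week 1: $10,551.88 +$221.16 interest = $10,773.04; pay $221.16 → $10,551.88
Week 2: $10,551.88 +$221.16 interest = $10,773.04; pay $221.16 → $10,551.88
Week 3: $10,551.88 +$221.16 interest = $10,773.04; pay $221.16 → $10,551.88
Week 4: $10,551.88 +$221.16 interest = $10,773.04; pay $2,801.27 → $7,971.77
Week 5: $7,971.77 +$221.16 interest = $8,192.93; pay $2,801.27 → $5,391.66
Week 6: $5,391.66 +$221.16 interest = $5,612.82; pay $2,801.27 → $2,811.55
Week 7: $2,811.55 +$221.16 interest = $3,032.71; pay $2,801.27 → $231.44
Week 8: $231.44 +$221.16 interest = $452.60; pay $452.60 → $0.00
Total interest: $221.16 + $221.16 + $221.16 + $221.16 + $221.16 + $221.16 + $221.16 + $221.16 = $1,769.28

$1,769.28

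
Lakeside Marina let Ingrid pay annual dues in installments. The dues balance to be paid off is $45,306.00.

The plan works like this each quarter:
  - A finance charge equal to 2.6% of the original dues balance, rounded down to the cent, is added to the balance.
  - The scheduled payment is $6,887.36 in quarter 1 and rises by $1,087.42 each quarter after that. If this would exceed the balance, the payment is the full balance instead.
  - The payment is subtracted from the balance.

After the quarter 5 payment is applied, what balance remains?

$5,884.75

Quarter 1: $45,306.00 +$1,177.95 interest = $46,483.95; pay $6,887.36 → $39,596.59
Quarter 2: $39,596.59 +$1,177.95 interest = $40,774.54; pay $7,974.78 → $32,799.76
Quarter 3: $32,799.76 +$1,177.95 interest = $33,977.71; pay $9,062.20 → $24,915.51
Quarter 4: $24,915.51 +$1,177.95 interest = $26,093.46; pay $10,149.62 → $15,943.84
Quarter 5: $15,943.84 +$1,177.95 interest = $17,121.79; pay $11,237.04 → $5,884.75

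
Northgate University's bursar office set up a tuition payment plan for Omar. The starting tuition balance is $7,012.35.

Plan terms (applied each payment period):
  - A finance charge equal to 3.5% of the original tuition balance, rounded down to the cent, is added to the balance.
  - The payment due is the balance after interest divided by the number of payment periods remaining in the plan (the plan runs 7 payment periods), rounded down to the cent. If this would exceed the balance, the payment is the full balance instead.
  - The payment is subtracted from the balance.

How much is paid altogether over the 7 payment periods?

$8,730.36

Payment period 1: opening $7,012.35; interest $245.43 → $7,257.78; payment $1,036.82; balance $6,220.96
Payment period 2: opening $6,220.96; interest $245.43 → $6,466.39; payment $1,077.73; balance $5,388.66
Payment period 3: opening $5,388.66; interest $245.43 → $5,634.09; payment $1,126.81; balance $4,507.28
Payment period 4: opening $4,507.28; interest $245.43 → $4,752.71; payment $1,188.17; balance $3,564.54
Payment period 5: opening $3,564.54; interest $245.43 → $3,809.97; payment $1,269.99; balance $2,539.98
Payment period 6: opening $2,539.98; interest $245.43 → $2,785.41; payment $1,392.70; balance $1,392.71
Payment period 7: opening $1,392.71; interest $245.43 → $1,638.14; payment $1,638.14; balance $0.00
Total paid: $8,730.36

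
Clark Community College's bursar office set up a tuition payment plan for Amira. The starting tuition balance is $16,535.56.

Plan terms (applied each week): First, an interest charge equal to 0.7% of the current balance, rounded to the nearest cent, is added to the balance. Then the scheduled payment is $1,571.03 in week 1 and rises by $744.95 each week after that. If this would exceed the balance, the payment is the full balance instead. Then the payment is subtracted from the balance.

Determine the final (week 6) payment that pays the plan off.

Week 1: opening $16,535.56; interest $115.75 → $16,651.31; payment $1,571.03; balance $15,080.28
Week 2: opening $15,080.28; interest $105.56 → $15,185.84; payment $2,315.98; balance $12,869.86
Week 3: opening $12,869.86; interest $90.09 → $12,959.95; payment $3,060.93; balance $9,899.02
Week 4: opening $9,899.02; interest $69.29 → $9,968.31; payment $3,805.88; balance $6,162.43
Week 5: opening $6,162.43; interest $43.14 → $6,205.57; payment $4,550.83; balance $1,654.74
Week 6: opening $1,654.74; interest $11.58 → $1,666.32; payment $1,666.32; balance $0.00

$1,666.32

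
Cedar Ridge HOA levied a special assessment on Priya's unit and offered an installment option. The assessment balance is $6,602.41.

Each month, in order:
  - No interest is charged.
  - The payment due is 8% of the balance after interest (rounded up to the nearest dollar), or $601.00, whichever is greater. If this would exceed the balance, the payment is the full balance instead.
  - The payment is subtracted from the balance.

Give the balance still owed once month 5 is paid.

$3,597.41

# | Opening | Payment | End bal
1 | $6,602.41 | $601.00 | $6,001.41
2 | $6,001.41 | $601.00 | $5,400.41
3 | $5,400.41 | $601.00 | $4,799.41
4 | $4,799.41 | $601.00 | $4,198.41
5 | $4,198.41 | $601.00 | $3,597.41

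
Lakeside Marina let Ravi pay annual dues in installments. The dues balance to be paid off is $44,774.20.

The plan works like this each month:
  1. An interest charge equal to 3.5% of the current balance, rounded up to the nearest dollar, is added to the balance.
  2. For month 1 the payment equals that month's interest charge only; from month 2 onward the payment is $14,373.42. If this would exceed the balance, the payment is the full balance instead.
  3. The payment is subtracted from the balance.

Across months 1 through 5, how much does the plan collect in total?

$49,860.20

# | Opening | Interest | Payment | End bal
1 | $44,774.20 | $1,568.00 | $1,568.00 | $44,774.20
2 | $44,774.20 | $1,568.00 | $14,373.42 | $31,968.78
3 | $31,968.78 | $1,119.00 | $14,373.42 | $18,714.36
4 | $18,714.36 | $656.00 | $14,373.42 | $4,996.94
5 | $4,996.94 | $175.00 | $5,171.94 | $0.00
Total paid: $49,860.20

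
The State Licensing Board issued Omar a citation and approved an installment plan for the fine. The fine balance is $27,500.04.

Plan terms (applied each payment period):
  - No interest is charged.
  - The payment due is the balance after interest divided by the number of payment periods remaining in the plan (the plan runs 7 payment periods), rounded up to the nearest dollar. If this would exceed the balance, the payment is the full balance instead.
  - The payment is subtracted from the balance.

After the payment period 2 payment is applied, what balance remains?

Payment period 1: opening $27,500.04; payment $3,929.00; balance $23,571.04
Payment period 2: opening $23,571.04; payment $3,929.00; balance $19,642.04

$19,642.04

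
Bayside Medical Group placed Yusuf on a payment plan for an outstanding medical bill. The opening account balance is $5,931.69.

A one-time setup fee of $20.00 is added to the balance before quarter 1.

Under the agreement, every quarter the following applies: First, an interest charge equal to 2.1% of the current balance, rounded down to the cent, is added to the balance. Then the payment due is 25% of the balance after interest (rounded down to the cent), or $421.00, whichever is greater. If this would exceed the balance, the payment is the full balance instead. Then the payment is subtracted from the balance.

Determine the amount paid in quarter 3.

Quarter 1: opening $5,951.69; interest $124.98 → $6,076.67; payment $1,519.16; balance $4,557.51
Quarter 2: opening $4,557.51; interest $95.70 → $4,653.21; payment $1,163.30; balance $3,489.91
Quarter 3: opening $3,489.91; interest $73.28 → $3,563.19; payment $890.79; balance $2,672.40

$890.79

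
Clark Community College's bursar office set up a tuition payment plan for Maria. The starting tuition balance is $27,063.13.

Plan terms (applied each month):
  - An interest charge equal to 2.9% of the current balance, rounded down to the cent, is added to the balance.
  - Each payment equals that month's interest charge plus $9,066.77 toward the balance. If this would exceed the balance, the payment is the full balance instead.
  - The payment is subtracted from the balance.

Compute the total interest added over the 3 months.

Month 1: opening $27,063.13; interest $784.83 → $27,847.96; payment $9,851.60; balance $17,996.36
Month 2: opening $17,996.36; interest $521.89 → $18,518.25; payment $9,588.66; balance $8,929.59
Month 3: opening $8,929.59; interest $258.95 → $9,188.54; payment $9,188.54; balance $0.00
Total interest: $784.83 + $521.89 + $258.95 = $1,565.67

$1,565.67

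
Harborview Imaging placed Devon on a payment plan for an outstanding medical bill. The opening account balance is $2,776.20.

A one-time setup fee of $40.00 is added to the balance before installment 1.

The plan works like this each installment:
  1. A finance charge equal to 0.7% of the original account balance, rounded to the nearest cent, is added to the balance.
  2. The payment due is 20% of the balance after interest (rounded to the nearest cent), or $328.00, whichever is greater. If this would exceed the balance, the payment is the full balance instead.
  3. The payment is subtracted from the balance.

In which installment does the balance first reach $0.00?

8

Installment 1: opening $2,816.20; interest $19.43 → $2,835.63; payment $567.13; balance $2,268.50
Installment 2: opening $2,268.50; interest $19.43 → $2,287.93; payment $457.59; balance $1,830.34
Installment 3: opening $1,830.34; interest $19.43 → $1,849.77; payment $369.95; balance $1,479.82
Installment 4: opening $1,479.82; interest $19.43 → $1,499.25; payment $328.00; balance $1,171.25
Installment 5: opening $1,171.25; interest $19.43 → $1,190.68; payment $328.00; balance $862.68
Installment 6: opening $862.68; interest $19.43 → $882.11; payment $328.00; balance $554.11
Installment 7: opening $554.11; interest $19.43 → $573.54; payment $328.00; balance $245.54
Installment 8: opening $245.54; interest $19.43 → $264.97; payment $264.97; balance $0.00
Balance reaches $0.00 in installment 8.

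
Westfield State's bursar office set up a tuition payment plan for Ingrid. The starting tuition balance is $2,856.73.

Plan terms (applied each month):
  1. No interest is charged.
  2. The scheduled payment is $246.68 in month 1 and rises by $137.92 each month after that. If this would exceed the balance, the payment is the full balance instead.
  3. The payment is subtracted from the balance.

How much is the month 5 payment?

Month 1: opening $2,856.73; payment $246.68; balance $2,610.05
Month 2: opening $2,610.05; payment $384.60; balance $2,225.45
Month 3: opening $2,225.45; payment $522.52; balance $1,702.93
Month 4: opening $1,702.93; payment $660.44; balance $1,042.49
Month 5: opening $1,042.49; payment $798.36; balance $244.13

$798.36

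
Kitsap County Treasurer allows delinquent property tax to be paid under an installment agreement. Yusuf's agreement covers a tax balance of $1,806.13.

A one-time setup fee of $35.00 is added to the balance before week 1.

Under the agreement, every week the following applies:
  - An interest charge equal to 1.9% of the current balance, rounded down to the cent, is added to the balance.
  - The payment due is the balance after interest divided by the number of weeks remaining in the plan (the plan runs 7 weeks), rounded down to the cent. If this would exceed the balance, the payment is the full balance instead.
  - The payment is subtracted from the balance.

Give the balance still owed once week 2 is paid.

$1,365.55

Week 1: opening $1,841.13; interest $34.98 → $1,876.11; payment $268.01; balance $1,608.10
Week 2: opening $1,608.10; interest $30.55 → $1,638.65; payment $273.10; balance $1,365.55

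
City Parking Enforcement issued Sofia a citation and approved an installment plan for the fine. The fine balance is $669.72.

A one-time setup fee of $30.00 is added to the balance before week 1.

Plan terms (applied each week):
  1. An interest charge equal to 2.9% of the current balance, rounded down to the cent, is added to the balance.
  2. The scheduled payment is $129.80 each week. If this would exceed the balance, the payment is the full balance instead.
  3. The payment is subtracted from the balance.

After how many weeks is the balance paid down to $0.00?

Week 1: $699.72 +$20.29 interest = $720.01; pay $129.80 → $590.21
Week 2: $590.21 +$17.11 interest = $607.32; pay $129.80 → $477.52
Week 3: $477.52 +$13.84 interest = $491.36; pay $129.80 → $361.56
Week 4: $361.56 +$10.48 interest = $372.04; pay $129.80 → $242.24
Week 5: $242.24 +$7.02 interest = $249.26; pay $129.80 → $119.46
Week 6: $119.46 +$3.46 interest = $122.92; pay $122.92 → $0.00
Balance reaches $0.00 in week 6.

6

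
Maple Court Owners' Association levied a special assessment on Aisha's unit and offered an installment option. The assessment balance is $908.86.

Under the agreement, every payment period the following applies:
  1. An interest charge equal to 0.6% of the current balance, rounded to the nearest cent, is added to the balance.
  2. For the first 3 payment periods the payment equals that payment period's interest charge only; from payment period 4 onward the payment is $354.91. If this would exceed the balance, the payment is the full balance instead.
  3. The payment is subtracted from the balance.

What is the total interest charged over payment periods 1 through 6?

$26.41

Payment period 1: $908.86 +$5.45 interest = $914.31; pay $5.45 → $908.86
Payment period 2: $908.86 +$5.45 interest = $914.31; pay $5.45 → $908.86
Payment period 3: $908.86 +$5.45 interest = $914.31; pay $5.45 → $908.86
Payment period 4: $908.86 +$5.45 interest = $914.31; pay $354.91 → $559.40
Payment period 5: $559.40 +$3.36 interest = $562.76; pay $354.91 → $207.85
Payment period 6: $207.85 +$1.25 interest = $209.10; pay $209.10 → $0.00
Total interest: $5.45 + $5.45 + $5.45 + $5.45 + $3.36 + $1.25 = $26.41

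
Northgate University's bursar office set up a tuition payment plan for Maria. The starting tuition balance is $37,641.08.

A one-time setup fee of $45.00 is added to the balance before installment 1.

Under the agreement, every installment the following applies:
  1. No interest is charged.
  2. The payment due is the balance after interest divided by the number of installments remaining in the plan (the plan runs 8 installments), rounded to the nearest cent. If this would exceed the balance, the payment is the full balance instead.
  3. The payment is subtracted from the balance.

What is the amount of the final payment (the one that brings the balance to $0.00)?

Installment 1: $37,686.08 − $4,710.76 → $32,975.32
Installment 2: $32,975.32 − $4,710.76 → $28,264.56
Installment 3: $28,264.56 − $4,710.76 → $23,553.80
Installment 4: $23,553.80 − $4,710.76 → $18,843.04
Installment 5: $18,843.04 − $4,710.76 → $14,132.28
Installment 6: $14,132.28 − $4,710.76 → $9,421.52
Installment 7: $9,421.52 − $4,710.76 → $4,710.76
Installment 8: $4,710.76 − $4,710.76 → $0.00

$4,710.76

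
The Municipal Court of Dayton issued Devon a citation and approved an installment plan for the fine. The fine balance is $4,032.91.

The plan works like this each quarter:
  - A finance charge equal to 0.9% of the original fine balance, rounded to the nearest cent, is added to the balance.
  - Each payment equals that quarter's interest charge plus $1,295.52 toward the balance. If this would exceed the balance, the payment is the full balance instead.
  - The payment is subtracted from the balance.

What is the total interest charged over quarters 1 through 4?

Quarter 1: $4,032.91 +$36.30 interest = $4,069.21; pay $1,331.82 → $2,737.39
Quarter 2: $2,737.39 +$36.30 interest = $2,773.69; pay $1,331.82 → $1,441.87
Quarter 3: $1,441.87 +$36.30 interest = $1,478.17; pay $1,331.82 → $146.35
Quarter 4: $146.35 +$36.30 interest = $182.65; pay $182.65 → $0.00
Total interest: $36.30 + $36.30 + $36.30 + $36.30 = $145.20

$145.20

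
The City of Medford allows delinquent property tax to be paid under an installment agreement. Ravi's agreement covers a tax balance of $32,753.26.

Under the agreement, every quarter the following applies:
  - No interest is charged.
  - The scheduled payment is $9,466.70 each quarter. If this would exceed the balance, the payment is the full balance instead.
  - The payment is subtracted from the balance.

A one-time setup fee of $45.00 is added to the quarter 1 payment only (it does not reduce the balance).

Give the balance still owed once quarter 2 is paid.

Quarter 1: opening $32,753.26; payment $9,466.70 (+ $45.00 fee); balance $23,286.56
Quarter 2: opening $23,286.56; payment $9,466.70; balance $13,819.86

$13,819.86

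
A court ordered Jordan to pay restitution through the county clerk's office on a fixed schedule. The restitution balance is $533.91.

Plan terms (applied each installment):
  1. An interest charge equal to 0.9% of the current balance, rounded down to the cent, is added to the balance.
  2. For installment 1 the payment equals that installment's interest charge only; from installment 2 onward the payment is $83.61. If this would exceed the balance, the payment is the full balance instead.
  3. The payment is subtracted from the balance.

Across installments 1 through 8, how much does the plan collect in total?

Installment 1: opening $533.91; interest $4.80 → $538.71; payment $4.80; balance $533.91
Installment 2: opening $533.91; interest $4.80 → $538.71; payment $83.61; balance $455.10
Installment 3: opening $455.10; interest $4.09 → $459.19; payment $83.61; balance $375.58
Installment 4: opening $375.58; interest $3.38 → $378.96; payment $83.61; balance $295.35
Installment 5: opening $295.35; interest $2.65 → $298.00; payment $83.61; balance $214.39
Installment 6: opening $214.39; interest $1.92 → $216.31; payment $83.61; balance $132.70
Installment 7: opening $132.70; interest $1.19 → $133.89; payment $83.61; balance $50.28
Installment 8: opening $50.28; interest $0.45 → $50.73; payment $50.73; balance $0.00
Total paid: $557.19

$557.19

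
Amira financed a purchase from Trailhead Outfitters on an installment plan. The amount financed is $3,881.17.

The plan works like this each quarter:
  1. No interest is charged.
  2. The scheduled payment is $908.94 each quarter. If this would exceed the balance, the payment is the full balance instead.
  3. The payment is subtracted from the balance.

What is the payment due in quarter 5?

# | Opening | Payment | End bal
1 | $3,881.17 | $908.94 | $2,972.23
2 | $2,972.23 | $908.94 | $2,063.29
3 | $2,063.29 | $908.94 | $1,154.35
4 | $1,154.35 | $908.94 | $245.41
5 | $245.41 | $245.41 | $0.00

$245.41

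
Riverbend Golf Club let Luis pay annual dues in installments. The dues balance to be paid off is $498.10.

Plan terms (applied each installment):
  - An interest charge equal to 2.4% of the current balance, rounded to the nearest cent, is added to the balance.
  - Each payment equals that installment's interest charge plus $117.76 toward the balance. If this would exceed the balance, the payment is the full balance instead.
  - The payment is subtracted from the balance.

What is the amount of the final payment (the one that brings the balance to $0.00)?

Installment 1: $498.10 +$11.95 interest = $510.05; pay $129.71 → $380.34
Installment 2: $380.34 +$9.13 interest = $389.47; pay $126.89 → $262.58
Installment 3: $262.58 +$6.30 interest = $268.88; pay $124.06 → $144.82
Installment 4: $144.82 +$3.48 interest = $148.30; pay $121.24 → $27.06
Installment 5: $27.06 +$0.65 interest = $27.71; pay $27.71 → $0.00

$27.71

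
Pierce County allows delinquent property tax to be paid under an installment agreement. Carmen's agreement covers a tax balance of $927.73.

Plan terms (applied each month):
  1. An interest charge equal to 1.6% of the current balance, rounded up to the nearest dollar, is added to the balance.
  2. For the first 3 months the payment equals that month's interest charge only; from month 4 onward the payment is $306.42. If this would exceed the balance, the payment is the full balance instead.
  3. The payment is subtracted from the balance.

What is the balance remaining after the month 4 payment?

$636.31

# | Opening | Interest | Payment | End bal
1 | $927.73 | $15.00 | $15.00 | $927.73
2 | $927.73 | $15.00 | $15.00 | $927.73
3 | $927.73 | $15.00 | $15.00 | $927.73
4 | $927.73 | $15.00 | $306.42 | $636.31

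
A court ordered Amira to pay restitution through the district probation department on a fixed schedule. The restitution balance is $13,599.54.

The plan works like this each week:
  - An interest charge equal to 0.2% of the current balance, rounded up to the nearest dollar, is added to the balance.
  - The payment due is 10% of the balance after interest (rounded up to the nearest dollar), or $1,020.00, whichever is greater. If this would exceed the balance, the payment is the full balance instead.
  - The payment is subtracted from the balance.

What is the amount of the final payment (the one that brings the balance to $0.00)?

Week 1: $13,599.54 +$28.00 interest = $13,627.54; pay $1,363.00 → $12,264.54
Week 2: $12,264.54 +$25.00 interest = $12,289.54; pay $1,229.00 → $11,060.54
Week 3: $11,060.54 +$23.00 interest = $11,083.54; pay $1,109.00 → $9,974.54
Week 4: $9,974.54 +$20.00 interest = $9,994.54; pay $1,020.00 → $8,974.54
Week 5: $8,974.54 +$18.00 interest = $8,992.54; pay $1,020.00 → $7,972.54
Week 6: $7,972.54 +$16.00 interest = $7,988.54; pay $1,020.00 → $6,968.54
Week 7: $6,968.54 +$14.00 interest = $6,982.54; pay $1,020.00 → $5,962.54
Week 8: $5,962.54 +$12.00 interest = $5,974.54; pay $1,020.00 → $4,954.54
Week 9: $4,954.54 +$10.00 interest = $4,964.54; pay $1,020.00 → $3,944.54
Week 10: $3,944.54 +$8.00 interest = $3,952.54; pay $1,020.00 → $2,932.54
Week 11: $2,932.54 +$6.00 interest = $2,938.54; pay $1,020.00 → $1,918.54
Week 12: $1,918.54 +$4.00 interest = $1,922.54; pay $1,020.00 → $902.54
Week 13: $902.54 +$2.00 interest = $904.54; pay $904.54 → $0.00

$904.54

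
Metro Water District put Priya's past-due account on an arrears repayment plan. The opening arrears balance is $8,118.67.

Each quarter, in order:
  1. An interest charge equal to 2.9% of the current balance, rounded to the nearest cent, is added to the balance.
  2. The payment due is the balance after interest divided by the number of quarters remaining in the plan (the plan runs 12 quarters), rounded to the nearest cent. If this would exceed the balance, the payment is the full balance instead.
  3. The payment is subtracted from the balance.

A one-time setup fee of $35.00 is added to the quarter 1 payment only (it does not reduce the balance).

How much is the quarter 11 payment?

# | Opening | Interest | Payment | Fee | End bal
1 | $8,118.67 | $235.44 | $696.18 | $35.00 | $7,657.93
2 | $7,657.93 | $222.08 | $716.36 | — | $7,163.65
3 | $7,163.65 | $207.75 | $737.14 | — | $6,634.26
4 | $6,634.26 | $192.39 | $758.52 | — | $6,068.13
5 | $6,068.13 | $175.98 | $780.51 | — | $5,463.60
6 | $5,463.60 | $158.44 | $803.15 | — | $4,818.89
7 | $4,818.89 | $139.75 | $826.44 | — | $4,132.20
8 | $4,132.20 | $119.83 | $850.41 | — | $3,401.62
9 | $3,401.62 | $98.65 | $875.07 | — | $2,625.20
10 | $2,625.20 | $76.13 | $900.44 | — | $1,800.89
11 | $1,800.89 | $52.23 | $926.56 | — | $926.56

$926.56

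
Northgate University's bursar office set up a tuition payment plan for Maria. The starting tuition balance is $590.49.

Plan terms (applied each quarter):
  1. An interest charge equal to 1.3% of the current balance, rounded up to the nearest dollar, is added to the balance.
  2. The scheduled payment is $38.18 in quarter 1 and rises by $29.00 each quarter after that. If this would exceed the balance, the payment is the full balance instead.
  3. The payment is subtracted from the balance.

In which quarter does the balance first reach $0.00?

Quarter 1: $590.49 +$8.00 interest = $598.49; pay $38.18 → $560.31
Quarter 2: $560.31 +$8.00 interest = $568.31; pay $67.18 → $501.13
Quarter 3: $501.13 +$7.00 interest = $508.13; pay $96.18 → $411.95
Quarter 4: $411.95 +$6.00 interest = $417.95; pay $125.18 → $292.77
Quarter 5: $292.77 +$4.00 interest = $296.77; pay $154.18 → $142.59
Quarter 6: $142.59 +$2.00 interest = $144.59; pay $144.59 → $0.00
Balance reaches $0.00 in quarter 6.

6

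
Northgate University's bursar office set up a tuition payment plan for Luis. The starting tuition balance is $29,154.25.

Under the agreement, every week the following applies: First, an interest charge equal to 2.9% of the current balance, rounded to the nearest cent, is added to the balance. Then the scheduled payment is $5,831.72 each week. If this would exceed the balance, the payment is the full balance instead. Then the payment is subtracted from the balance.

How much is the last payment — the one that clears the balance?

Week 1: opening $29,154.25; interest $845.47 → $29,999.72; payment $5,831.72; balance $24,168.00
Week 2: opening $24,168.00; interest $700.87 → $24,868.87; payment $5,831.72; balance $19,037.15
Week 3: opening $19,037.15; interest $552.08 → $19,589.23; payment $5,831.72; balance $13,757.51
Week 4: opening $13,757.51; interest $398.97 → $14,156.48; payment $5,831.72; balance $8,324.76
Week 5: opening $8,324.76; interest $241.42 → $8,566.18; payment $5,831.72; balance $2,734.46
Week 6: opening $2,734.46; interest $79.30 → $2,813.76; payment $2,813.76; balance $0.00

$2,813.76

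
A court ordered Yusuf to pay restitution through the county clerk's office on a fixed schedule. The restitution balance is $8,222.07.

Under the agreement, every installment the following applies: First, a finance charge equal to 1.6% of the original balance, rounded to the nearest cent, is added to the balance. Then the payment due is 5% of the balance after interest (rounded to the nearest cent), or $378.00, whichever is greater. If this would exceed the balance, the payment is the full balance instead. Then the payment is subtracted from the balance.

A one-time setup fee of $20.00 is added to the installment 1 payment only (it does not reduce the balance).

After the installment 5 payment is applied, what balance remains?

$6,912.99

Installment 1: $8,222.07 +$131.55 interest = $8,353.62; pay $417.68 (+ $20.00 fee) → $7,935.94
Installment 2: $7,935.94 +$131.55 interest = $8,067.49; pay $403.37 → $7,664.12
Installment 3: $7,664.12 +$131.55 interest = $7,795.67; pay $389.78 → $7,405.89
Installment 4: $7,405.89 +$131.55 interest = $7,537.44; pay $378.00 → $7,159.44
Installment 5: $7,159.44 +$131.55 interest = $7,290.99; pay $378.00 → $6,912.99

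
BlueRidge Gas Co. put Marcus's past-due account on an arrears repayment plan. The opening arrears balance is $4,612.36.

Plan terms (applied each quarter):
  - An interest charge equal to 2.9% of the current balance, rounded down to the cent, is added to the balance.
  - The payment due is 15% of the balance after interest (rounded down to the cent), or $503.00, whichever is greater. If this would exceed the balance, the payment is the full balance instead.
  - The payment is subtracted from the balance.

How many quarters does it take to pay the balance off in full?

10

Quarter 1: $4,612.36 +$133.75 interest = $4,746.11; pay $711.91 → $4,034.20
Quarter 2: $4,034.20 +$116.99 interest = $4,151.19; pay $622.67 → $3,528.52
Quarter 3: $3,528.52 +$102.32 interest = $3,630.84; pay $544.62 → $3,086.22
Quarter 4: $3,086.22 +$89.50 interest = $3,175.72; pay $503.00 → $2,672.72
Quarter 5: $2,672.72 +$77.50 interest = $2,750.22; pay $503.00 → $2,247.22
Quarter 6: $2,247.22 +$65.16 interest = $2,312.38; pay $503.00 → $1,809.38
Quarter 7: $1,809.38 +$52.47 interest = $1,861.85; pay $503.00 → $1,358.85
Quarter 8: $1,358.85 +$39.40 interest = $1,398.25; pay $503.00 → $895.25
Quarter 9: $895.25 +$25.96 interest = $921.21; pay $503.00 → $418.21
Quarter 10: $418.21 +$12.12 interest = $430.33; pay $430.33 → $0.00
Balance reaches $0.00 in quarter 10.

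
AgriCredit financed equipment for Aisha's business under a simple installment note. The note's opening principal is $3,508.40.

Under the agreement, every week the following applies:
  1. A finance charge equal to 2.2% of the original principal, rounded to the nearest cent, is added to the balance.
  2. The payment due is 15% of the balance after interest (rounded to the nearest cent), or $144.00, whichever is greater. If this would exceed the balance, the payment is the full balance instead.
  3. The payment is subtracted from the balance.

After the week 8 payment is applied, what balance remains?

$1,274.18

Week 1: $3,508.40 +$77.18 interest = $3,585.58; pay $537.84 → $3,047.74
Week 2: $3,047.74 +$77.18 interest = $3,124.92; pay $468.74 → $2,656.18
Week 3: $2,656.18 +$77.18 interest = $2,733.36; pay $410.00 → $2,323.36
Week 4: $2,323.36 +$77.18 interest = $2,400.54; pay $360.08 → $2,040.46
Week 5: $2,040.46 +$77.18 interest = $2,117.64; pay $317.65 → $1,799.99
Week 6: $1,799.99 +$77.18 interest = $1,877.17; pay $281.58 → $1,595.59
Week 7: $1,595.59 +$77.18 interest = $1,672.77; pay $250.92 → $1,421.85
Week 8: $1,421.85 +$77.18 interest = $1,499.03; pay $224.85 → $1,274.18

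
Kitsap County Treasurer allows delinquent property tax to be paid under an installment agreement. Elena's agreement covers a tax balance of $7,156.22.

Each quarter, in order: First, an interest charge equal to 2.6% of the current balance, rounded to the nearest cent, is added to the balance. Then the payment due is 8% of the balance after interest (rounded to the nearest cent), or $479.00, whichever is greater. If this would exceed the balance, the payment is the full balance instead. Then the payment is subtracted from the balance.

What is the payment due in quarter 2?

$554.44

# | Opening | Interest | Payment | End bal
1 | $7,156.22 | $186.06 | $587.38 | $6,754.90
2 | $6,754.90 | $175.63 | $554.44 | $6,376.09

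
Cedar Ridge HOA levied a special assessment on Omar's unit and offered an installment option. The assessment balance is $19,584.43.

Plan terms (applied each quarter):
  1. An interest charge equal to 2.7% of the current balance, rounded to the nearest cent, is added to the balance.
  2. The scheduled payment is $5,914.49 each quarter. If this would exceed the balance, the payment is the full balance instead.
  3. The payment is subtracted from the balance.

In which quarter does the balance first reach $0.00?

4

# | Opening | Interest | Payment | End bal
1 | $19,584.43 | $528.78 | $5,914.49 | $14,198.72
2 | $14,198.72 | $383.37 | $5,914.49 | $8,667.60
3 | $8,667.60 | $234.03 | $5,914.49 | $2,987.14
4 | $2,987.14 | $80.65 | $3,067.79 | $0.00
Balance reaches $0.00 in quarter 4.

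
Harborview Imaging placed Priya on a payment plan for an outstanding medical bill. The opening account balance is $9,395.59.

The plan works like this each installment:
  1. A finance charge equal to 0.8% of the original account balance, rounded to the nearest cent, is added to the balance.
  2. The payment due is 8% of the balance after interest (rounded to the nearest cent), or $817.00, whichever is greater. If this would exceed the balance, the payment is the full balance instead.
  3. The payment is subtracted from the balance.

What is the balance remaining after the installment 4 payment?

# | Opening | Interest | Payment | End bal
1 | $9,395.59 | $75.16 | $817.00 | $8,653.75
2 | $8,653.75 | $75.16 | $817.00 | $7,911.91
3 | $7,911.91 | $75.16 | $817.00 | $7,170.07
4 | $7,170.07 | $75.16 | $817.00 | $6,428.23

$6,428.23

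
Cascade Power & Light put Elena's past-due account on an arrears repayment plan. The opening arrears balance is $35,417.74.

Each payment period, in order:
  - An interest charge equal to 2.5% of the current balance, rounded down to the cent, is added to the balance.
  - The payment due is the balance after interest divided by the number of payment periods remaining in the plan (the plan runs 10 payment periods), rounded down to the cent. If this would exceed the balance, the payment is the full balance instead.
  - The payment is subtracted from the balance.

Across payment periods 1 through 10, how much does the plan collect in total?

Payment period 1: $35,417.74 +$885.44 interest = $36,303.18; pay $3,630.31 → $32,672.87
Payment period 2: $32,672.87 +$816.82 interest = $33,489.69; pay $3,721.07 → $29,768.62
Payment period 3: $29,768.62 +$744.21 interest = $30,512.83; pay $3,814.10 → $26,698.73
Payment period 4: $26,698.73 +$667.46 interest = $27,366.19; pay $3,909.45 → $23,456.74
Payment period 5: $23,456.74 +$586.41 interest = $24,043.15; pay $4,007.19 → $20,035.96
Payment period 6: $20,035.96 +$500.89 interest = $20,536.85; pay $4,107.37 → $16,429.48
Payment period 7: $16,429.48 +$410.73 interest = $16,840.21; pay $4,210.05 → $12,630.16
Payment period 8: $12,630.16 +$315.75 interest = $12,945.91; pay $4,315.30 → $8,630.61
Payment period 9: $8,630.61 +$215.76 interest = $8,846.37; pay $4,423.18 → $4,423.19
Payment period 10: $4,423.19 +$110.57 interest = $4,533.76; pay $4,533.76 → $0.00
Total paid: $40,671.78

$40,671.78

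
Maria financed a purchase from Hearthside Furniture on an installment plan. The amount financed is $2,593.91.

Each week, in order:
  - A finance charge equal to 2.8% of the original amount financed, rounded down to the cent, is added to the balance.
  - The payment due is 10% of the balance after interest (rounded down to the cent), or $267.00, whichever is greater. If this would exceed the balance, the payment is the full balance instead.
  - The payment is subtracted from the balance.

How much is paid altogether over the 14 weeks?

# | Opening | Interest | Payment | End bal
1 | $2,593.91 | $72.62 | $267.00 | $2,399.53
2 | $2,399.53 | $72.62 | $267.00 | $2,205.15
3 | $2,205.15 | $72.62 | $267.00 | $2,010.77
4 | $2,010.77 | $72.62 | $267.00 | $1,816.39
5 | $1,816.39 | $72.62 | $267.00 | $1,622.01
6 | $1,622.01 | $72.62 | $267.00 | $1,427.63
7 | $1,427.63 | $72.62 | $267.00 | $1,233.25
8 | $1,233.25 | $72.62 | $267.00 | $1,038.87
9 | $1,038.87 | $72.62 | $267.00 | $844.49
10 | $844.49 | $72.62 | $267.00 | $650.11
11 | $650.11 | $72.62 | $267.00 | $455.73
12 | $455.73 | $72.62 | $267.00 | $261.35
13 | $261.35 | $72.62 | $267.00 | $66.97
14 | $66.97 | $72.62 | $139.59 | $0.00
Total paid: $3,610.59

$3,610.59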